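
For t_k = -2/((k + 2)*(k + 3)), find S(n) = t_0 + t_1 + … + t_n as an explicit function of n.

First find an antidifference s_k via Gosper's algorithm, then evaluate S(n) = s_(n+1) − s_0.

S(n) = (-n - 1)/(n + 3)

Ratio r(k) = (k + 2)/(k + 4).
A = k + 2, B = k + 4, C = 1.
Key eq: (k + 2)·f(k+1) = (k + 3)·f(k) + (1).
Degrees (1,1,0) ⇒ d ≤ 1.
Match coefficients ⇒ f(k) = k/2.
Certificate R = B(k−1)f/C = k*(k + 3)/2 gives s_k = -k/(k + 2).
Check: Δs_k = -2/(k**2 + 5*k + 6). ✓
s_(n+1) = (-n - 1)/(n + 3) and s_(0) = 0, so S(n) = (-n - 1)/(n + 3).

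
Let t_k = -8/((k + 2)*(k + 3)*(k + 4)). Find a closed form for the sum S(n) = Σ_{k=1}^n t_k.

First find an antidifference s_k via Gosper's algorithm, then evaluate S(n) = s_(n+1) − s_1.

Compute t_(k+1)/t_k: get (k + 2)/(k + 5).
Take A(k)=k + 2, B(k)=k + 5, C(k)=1.
Need (k + 2)·f(k+1) − (k + 4)·f(k) = 1.
Bound: deg f ≤ 2.
Solve for f: f(k) = k*(k + 5)/12 (degree 2 ≤ 2).
Get s_k = R·t_k = 2*k*(-k - 5)/(3*(k + 2)*(k + 3)) with R(k) = B(k−1)f(k)/C(k) = k*(k + 4)*(k + 5)/12.
Check: Δs_k = -8/(k**3 + 9*k**2 + 26*k + 24). ✓
s_(n+1) = 2*(-n**2 - 7*n - 6)/(3*(n**2 + 7*n + 12)) and s_(1) = -1/3, so S(n) = n*(-n - 7)/(3*(n**2 + 7*n + 12)).

S(n) = n*(-n - 7)/(3*(n**2 + 7*n + 12))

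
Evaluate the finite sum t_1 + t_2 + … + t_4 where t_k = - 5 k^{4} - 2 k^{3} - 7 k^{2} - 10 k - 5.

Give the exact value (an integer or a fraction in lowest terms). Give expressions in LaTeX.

Σ = -2300

Ratio r(k) = (5*k**4 + 22*k**3 + 43*k**2 + 50*k + 29)/(5*k**4 + 2*k**3 + 7*k**2 + 10*k + 5).
Gosper form: A/B · C(k+1)/C(k) with A=1, B=1, C=k**4 + 2*k**3/5 + 7*k**2/5 + 2*k + 1.
Key eq: (1)·f(k+1) = (1)·f(k) + (k**4 + 2*k**3/5 + 7*k**2/5 + 2*k + 1).
Degrees (0,0,4) ⇒ d ≤ 5.
Solve for f: f(k) = k*(k**4 - 2*k**3 + 3*k**2 + 2*k + 1)/5 (degree 5 ≤ 5).
So s_k = (B(k−1)f/C)·t_k = (k*(k**4 - 2*k**3 + 3*k**2 + 2*k + 1)/(5*k**4 + 2*k**3 + 7*k**2 + 10*k + 5))·t_k = k*(-k**4 + 2*k**3 - 3*k**2 - 2*k - 1).
Verify: -5*k**4 - 2*k**3 - 7*k**2 - 10*k - 5 matches t_k.
Telescoping: Σ = s_(5) − s_(1) = -2305 − (-5) = -2300.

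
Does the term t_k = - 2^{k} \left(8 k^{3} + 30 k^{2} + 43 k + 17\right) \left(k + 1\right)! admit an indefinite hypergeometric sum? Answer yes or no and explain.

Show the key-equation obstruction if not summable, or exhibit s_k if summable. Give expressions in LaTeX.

The ratio is 2*(8*k**4 + 70*k**3 + 235*k**2 + 352*k + 196)/(8*k**3 + 30*k**2 + 43*k + 17).
Gosper form: A/B · C(k+1)/C(k) with A=2*k + 4, B=1, C=k**3 + 15*k**2/4 + 43*k/8 + 17/8.
Set up (2*k + 4)·f(k+1) − (1)·f(k) − (k**3 + 15*k**2/4 + 43*k/8 + 17/8) = 0.
Bound: deg f ≤ 2.
A polynomial solution: f(k) = (4*k**2 + k - 1)/8.
Certificate R = B(k−1)f/C = (4*k**2 + k - 1)/(8*k**3 + 30*k**2 + 43*k + 17) gives s_k = -2**k*(4*k**2 + k - 1)*factorial(k + 1).
Check: Δs_k = -2**k*(8*k**3 + 30*k**2 + 43*k + 17)*factorial(k + 1). ✓

Yes. s_k = - 2^{k} \left(4 k^{2} + k - 1\right) \left(k + 1\right)!.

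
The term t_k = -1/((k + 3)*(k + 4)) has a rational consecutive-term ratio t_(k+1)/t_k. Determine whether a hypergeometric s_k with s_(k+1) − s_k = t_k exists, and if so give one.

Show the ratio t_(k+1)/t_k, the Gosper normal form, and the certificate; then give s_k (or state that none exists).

Step 1: r(k) = (k + 3)/(k + 5).
So A=k + 3 and B=k + 5, with C=1.
Need (k + 3)·f(k+1) − (k + 4)·f(k) = 1.
Degrees (1,1,0) ⇒ d ≤ 1.
A polynomial solution: f(k) = k/3.
Then R = B(k−1)f/C = k*(k + 4)/3, so s_k = R(k)·t_k = -k/(3*k + 9).
Δs = -1/(k**2 + 7*k + 12), as required.

s_k = -k/(3*k + 9)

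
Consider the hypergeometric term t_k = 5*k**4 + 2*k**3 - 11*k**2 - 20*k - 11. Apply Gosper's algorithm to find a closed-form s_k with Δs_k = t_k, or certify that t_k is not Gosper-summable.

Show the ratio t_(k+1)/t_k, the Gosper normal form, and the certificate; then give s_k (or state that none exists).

s_k = k*(k**4 - 2*k**3 - 3*k**2 - 4*k - 3)

Compute t_(k+1)/t_k: get (5*k**4 + 22*k**3 + 25*k**2 - 16*k - 35)/(5*k**4 + 2*k**3 - 11*k**2 - 20*k - 11).
A = 1, B = 1, C = k**4 + 2*k**3/5 - 11*k**2/5 - 4*k - 11/5.
Need (1)·f(k+1) − (1)·f(k) = k**4 + 2*k**3/5 - 11*k**2/5 - 4*k - 11/5.
Degrees (0,0,4) ⇒ d ≤ 5.
Match coefficients ⇒ f(k) = k*(k**4 - 2*k**3 - 3*k**2 - 4*k - 3)/5.
Then R = B(k−1)f/C = k*(k**4 - 2*k**3 - 3*k**2 - 4*k - 3)/(5*k**4 + 2*k**3 - 11*k**2 - 20*k - 11), so s_k = R(k)·t_k = k*(k**4 - 2*k**3 - 3*k**2 - 4*k - 3).
s_(k+1) − s_k = 5*k**4 + 2*k**3 - 11*k**2 - 20*k - 11 = t_k.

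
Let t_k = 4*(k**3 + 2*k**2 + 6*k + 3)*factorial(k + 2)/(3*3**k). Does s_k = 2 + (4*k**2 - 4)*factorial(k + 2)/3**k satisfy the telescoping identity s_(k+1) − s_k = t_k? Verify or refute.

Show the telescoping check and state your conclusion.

s_(k+1) = 3**(-k - 1)*(4*(k + 1)**2 - 4)*factorial(k + 3) + 2
s_(k+1) − s_k = 4*(k**3 + 2*k**2 + 6*k + 3)*factorial(k + 2)/(3*3**k)
(s_(k+1) − s_k) − t_k = 0

Valid: the claim telescopes to t_k.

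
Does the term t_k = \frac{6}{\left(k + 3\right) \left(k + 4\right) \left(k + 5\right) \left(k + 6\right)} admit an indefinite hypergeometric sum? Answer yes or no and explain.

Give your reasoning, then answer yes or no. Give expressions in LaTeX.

Compute t_(k+1)/t_k: get (k + 3)/(k + 7).
A = k + 3, B = k + 7, C = 1.
Solve (k + 3)·f(k+1) − (k + 6)·f(k) = 1.
d = 3 from the (1,1,0) case.
A polynomial solution: f(k) = k*(k**2 + 12*k + 47)/180.
Then R = B(k−1)f/C = k*(k + 6)*(k**2 + 12*k + 47)/180, so s_k = R(k)·t_k = k*(k**2 + 12*k + 47)/(30*(k + 3)*(k + 4)*(k + 5)).
Check: Δs_k = 6/(k**4 + 18*k**3 + 119*k**2 + 342*k + 360). ✓

Yes. s_k = \frac{k \left(k^{2} + 12 k + 47\right)}{30 \left(k + 3\right) \left(k + 4\right) \left(k + 5\right)}.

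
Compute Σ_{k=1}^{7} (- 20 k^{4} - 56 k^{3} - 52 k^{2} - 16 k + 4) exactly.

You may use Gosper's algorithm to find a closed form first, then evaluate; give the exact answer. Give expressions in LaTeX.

Compute t_(k+1)/t_k: get (5*k**4 + 34*k**3 + 85*k**2 + 92*k + 35)/(5*k**4 + 14*k**3 + 13*k**2 + 4*k - 1).
Factor: A=1; B=1; C=k**4 + 14*k**3/5 + 13*k**2/5 + 4*k/5 - 1/5.
Solve (1)·f(k+1) − (1)·f(k) = k**4 + 14*k**3/5 + 13*k**2/5 + 4*k/5 - 1/5.
d = 5 from the (0,0,4) case.
Solving with deg f ≤ 5: f(k) = k*(k**4 + k**3 - k**2 - k - 1)/5.
Get s_k = R·t_k = 4*k*(-k**4 - k**3 + k**2 + k + 1) with R(k) = B(k−1)f(k)/C(k) = k*(k**4 + k**3 - k**2 - k - 1)/(5*k**4 + 14*k**3 + 13*k**2 + 4*k - 1).
Check: Δs_k = -20*k**4 - 56*k**3 - 52*k**2 - 16*k + 4. ✓
Sum = s_(8) − s_(1); s_(8) = -145120, s_(1) = 4 ⇒ -145124.

Σ = -145124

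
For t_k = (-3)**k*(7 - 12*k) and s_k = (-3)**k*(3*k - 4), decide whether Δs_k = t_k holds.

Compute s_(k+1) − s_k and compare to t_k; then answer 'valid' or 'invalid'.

valid; difference matches t_k

s_(k+1) = (-3)**(k + 1)*(3*k - 1)
s_(k+1) − s_k = (-3)**k*(7 - 12*k)
(s_(k+1) − s_k) − t_k = 0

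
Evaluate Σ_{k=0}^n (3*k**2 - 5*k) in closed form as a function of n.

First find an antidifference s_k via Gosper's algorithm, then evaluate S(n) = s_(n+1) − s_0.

S(n) = n*(n**2 - n - 2)

Compute t_(k+1)/t_k: get (3*k**2 + k - 2)/(k*(3*k - 5)).
Factor: A=1; B=1; C=k**2 - 5*k/3.
Key eq: (1)·f(k+1) = (1)·f(k) + (k**2 - 5*k/3).
d = 3 from the (0,0,2) case.
Match coefficients ⇒ f(k) = k*(k - 3)*(k - 1)/3.
Get s_k = R·t_k = k*(k**2 - 4*k + 3) with R(k) = B(k−1)f(k)/C(k) = (k - 3)*(k - 1)/(3*k - 5).
Verify: k*(3*k - 5) matches t_k.
s_(n+1) = n*(n**2 - n - 2) and s_(0) = 0, so S(n) = n*(n**2 - n - 2).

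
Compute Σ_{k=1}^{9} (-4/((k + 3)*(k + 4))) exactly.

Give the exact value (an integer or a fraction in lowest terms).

Ratio r(k) = (k + 3)/(k + 5).
A = k + 3, B = k + 5, C = 1.
Key eq: (k + 3)·f(k+1) = (k + 4)·f(k) + (1).
Degrees (1,1,0) ⇒ d ≤ 1.
A polynomial solution: f(k) = k/3.
Certificate R = B(k−1)f/C = k*(k + 4)/3 gives s_k = -4*k/(3*k + 9).
Verify: -4/(k**2 + 7*k + 12) matches t_k.
Sum = s_(10) − s_(1); s_(10) = -40/39, s_(1) = -1/3 ⇒ -9/13.

Σ = -9/13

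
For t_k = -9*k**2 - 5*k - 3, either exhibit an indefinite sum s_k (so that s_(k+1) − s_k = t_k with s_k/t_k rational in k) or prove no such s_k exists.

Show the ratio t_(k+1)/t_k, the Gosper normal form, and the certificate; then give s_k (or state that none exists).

t_(k+1)/t_k = (9*k**2 + 23*k + 17)/(9*k**2 + 5*k + 3).
Take A(k)=1, B(k)=1, C(k)=k**2 + 5*k/9 + 1/3.
Key eq: (1)·f(k+1) = (1)·f(k) + (k**2 + 5*k/9 + 1/3).
Degrees (0,0,2) ⇒ d ≤ 3.
A polynomial solution: f(k) = k*(3*k**2 - 2*k + 2)/9.
Then R = B(k−1)f/C = k*(3*k**2 - 2*k + 2)/(9*k**2 + 5*k + 3), so s_k = R(k)·t_k = k*(-3*k**2 + 2*k - 2).
Check: Δs_k = -9*k**2 - 5*k - 3. ✓

s_k = k*(-3*k**2 + 2*k - 2)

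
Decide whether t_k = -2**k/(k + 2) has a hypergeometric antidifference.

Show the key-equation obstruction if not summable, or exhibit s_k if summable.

No — key equation has no polynomial f.

The ratio is 2*(k + 2)/(k + 3).
Gosper form: A/B · C(k+1)/C(k) with A=2*k + 4, B=k + 3, C=1.
Key eq: (2*k + 4)·f(k+1) = (k + 2)·f(k) + (1).
Bound: deg f ≤ -1.
deg f ≤ -1 is impossible — no certificate.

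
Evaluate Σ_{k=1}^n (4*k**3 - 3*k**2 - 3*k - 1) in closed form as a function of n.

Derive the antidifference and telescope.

S(n) = n*(n**3 + n**2 - 2*n - 3)

t_(k+1)/t_k = (4*k**3 + 9*k**2 + 3*k - 3)/(4*k**3 - 3*k**2 - 3*k - 1).
Gosper form: A/B · C(k+1)/C(k) with A=1, B=1, C=k**3 - 3*k**2/4 - 3*k/4 - 1/4.
Key eq: (1)·f(k+1) = (1)·f(k) + (k**3 - 3*k**2/4 - 3*k/4 - 1/4).
From deg A=0, deg B=0, deg C=3: d=4.
Coefficient equations give f(k) = k**2*(k**2 - 3*k + 1)/4.
R(k) = B(k−1)·f(k)/C(k) = k**2*(k**2 - 3*k + 1)/(4*k**3 - 3*k**2 - 3*k - 1); s_k = R·t_k = k**2*(k**2 - 3*k + 1).
Verify: 4*k**3 - 3*k**2 - 3*k - 1 matches t_k.
Evaluate: s_(n+1) = n**4 + n**3 - 2*n**2 - 3*n - 1; subtract s_(1) = -1 ⇒ S(n) = n*(n**3 + n**2 - 2*n - 3).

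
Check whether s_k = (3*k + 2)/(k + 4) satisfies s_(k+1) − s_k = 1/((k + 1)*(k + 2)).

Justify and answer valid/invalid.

Invalid: residual 3*k*(3*k + 7)/(k**4 + 12*k**3 + 49*k**2 + 78*k + 40) ≠ 0.

s_(k+1) = (3*k + 5)/(k + 5)
s_(k+1) − s_k = 10/(k**2 + 9*k + 20)
(s_(k+1) − s_k) − t_k = 3*k*(3*k + 7)/(k**4 + 12*k**3 + 49*k**2 + 78*k + 40)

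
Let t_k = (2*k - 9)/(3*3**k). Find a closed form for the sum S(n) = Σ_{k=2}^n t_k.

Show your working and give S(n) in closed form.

S(n) = 3**(-n - 2)*(-2*3**n - 3*n + 9)

Ratio r(k) = (2*k - 7)/(3*(2*k - 9)).
Factor: A=1/3; B=1; C=k - 9/2.
Set up (1/3)·f(k+1) − (1)·f(k) − (k - 9/2) = 0.
From deg A=0, deg B=0, deg C=1: d=1.
Match coefficients ⇒ f(k) = -3*(k - 4)/2.
Then R = B(k−1)f/C = -3*(k - 4)/(2*k - 9), so s_k = R(k)·t_k = (4 - k)/3**k.
Δs = (2*k - 9)/(3*3**k), as required.
s_(n+1) = 3**(-n - 1)*(3 - n) and s_(2) = 2/9, so S(n) = 3**(-n - 2)*(-2*3**n - 3*n + 9).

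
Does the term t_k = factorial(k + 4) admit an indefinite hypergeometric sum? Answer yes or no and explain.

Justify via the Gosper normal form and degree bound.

No — negative degree bound, so no certificate f.

t_(k+1)/t_k = k + 5.
Gosper form: A/B · C(k+1)/C(k) with A=k + 5, B=1, C=1.
Set up (k + 5)·f(k+1) − (1)·f(k) − (1) = 0.
deg f ≤ -1 (via 1,0,0).
Negative degree bound (-1): no f exists, t_k not Gosper-summable.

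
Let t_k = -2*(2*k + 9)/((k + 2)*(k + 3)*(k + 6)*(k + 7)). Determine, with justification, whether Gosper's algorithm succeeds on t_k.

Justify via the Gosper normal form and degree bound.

Yes. s_k = k*(-k - 8)/(6*(k**2 + 8*k + 12)).

Ratio r(k) = (k + 2)*(k + 6)*(2*k + 11)/((k + 4)*(k + 8)*(2*k + 9)).
Take A(k)=k + 2, B(k)=k + 8, C(k)=k**3 + 27*k**2/2 + 121*k/2 + 90.
Key eq: (k + 2)·f(k+1) = (k + 7)·f(k) + (k**3 + 27*k**2/2 + 121*k/2 + 90).
deg f ≤ 5 (via 1,1,3).
Coefficient equations give f(k) = k*(k + 3)*(k + 4)*(k + 5)*(k + 8)/24.
So s_k = (B(k−1)f/C)·t_k = (k*(k + 3)*(k + 7)*(k + 8)/(12*(2*k + 9)))·t_k = k*(-k - 8)/(6*(k**2 + 8*k + 12)).
Check: Δs_k = 2*(-2*k - 9)/(k**4 + 18*k**3 + 113*k**2 + 288*k + 252). ✓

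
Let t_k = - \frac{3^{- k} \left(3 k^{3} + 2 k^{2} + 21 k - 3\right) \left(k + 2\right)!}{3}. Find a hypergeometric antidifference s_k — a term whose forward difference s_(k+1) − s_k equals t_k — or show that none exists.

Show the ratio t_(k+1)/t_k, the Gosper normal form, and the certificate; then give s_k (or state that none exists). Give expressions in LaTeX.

t_(k+1)/t_k = (3*k**4 + 20*k**3 + 67*k**2 + 125*k + 69)/(3*(3*k**3 + 2*k**2 + 21*k - 3)).
Factor: A=k/3 + 1; B=1; C=k**3 + 2*k**2/3 + 7*k - 1.
Need (k/3 + 1)·f(k+1) − (1)·f(k) = k**3 + 2*k**2/3 + 7*k - 1.
Degrees (1,0,3) ⇒ d ≤ 2.
Match coefficients ⇒ f(k) = 3*k**2 - 4*k + 4.
So s_k = (B(k−1)f/C)·t_k = (3*(3*k**2 - 4*k + 4)/(3*k**3 + 2*k**2 + 21*k - 3))·t_k = -(3*k**2 - 4*k + 4)*factorial(k + 2)/3**k.
Verify: -(3*k**3 + 2*k**2 + 21*k - 3)*factorial(k + 2)/(3*3**k) matches t_k.

s_k = - 3^{- k} \left(3 k^{2} - 4 k + 4\right) \left(k + 2\right)!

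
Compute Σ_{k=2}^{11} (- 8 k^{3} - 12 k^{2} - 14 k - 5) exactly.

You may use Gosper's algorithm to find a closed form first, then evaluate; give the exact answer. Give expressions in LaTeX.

Σ = -41860

The ratio is (8*k**3 + 36*k**2 + 62*k + 39)/(8*k**3 + 12*k**2 + 14*k + 5).
Take A(k)=1, B(k)=1, C(k)=k**3 + 3*k**2/2 + 7*k/4 + 5/8.
Need (1)·f(k+1) − (1)·f(k) = k**3 + 3*k**2/2 + 7*k/4 + 5/8.
From deg A=0, deg B=0, deg C=3: d=4.
Solving with deg f ≤ 4: f(k) = k**2*(2*k**2 + 3)/8.
Get s_k = R·t_k = k**2*(-2*k**2 - 3) with R(k) = B(k−1)f(k)/C(k) = k**2*(2*k**2 + 3)/((2*k + 1)*(4*k**2 + 4*k + 5)).
Check: Δs_k = -8*k**3 - 12*k**2 - 14*k - 5. ✓
Evaluate s at k=12 and k=2: -41904 and -44; difference -41860.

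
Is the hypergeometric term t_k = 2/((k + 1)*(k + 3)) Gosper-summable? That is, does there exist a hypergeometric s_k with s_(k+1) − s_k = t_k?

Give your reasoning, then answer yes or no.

Compute t_(k+1)/t_k: get (k + 1)*(k + 3)/((k + 2)*(k + 4)).
Gosper form: A/B · C(k+1)/C(k) with A=k + 1, B=k + 4, C=k + 2.
Need (k + 1)·f(k+1) − (k + 3)·f(k) = k + 2.
d = 2 from the (1,1,1) case.
Solve for f: f(k) = k*(3*k + 5)/4 (degree 2 ≤ 2).
So s_k = (B(k−1)f/C)·t_k = (k*(k + 3)*(3*k + 5)/(4*(k + 2)))·t_k = k*(3*k + 5)/(2*(k + 1)*(k + 2)).
Verify: 2/(k**2 + 4*k + 3) matches t_k.

Yes. s_k = k*(3*k + 5)/(2*(k + 1)*(k + 2)).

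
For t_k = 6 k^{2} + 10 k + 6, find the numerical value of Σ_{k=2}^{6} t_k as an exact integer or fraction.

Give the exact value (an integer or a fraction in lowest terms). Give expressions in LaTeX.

Σ = 770

Compute t_(k+1)/t_k: get (3*k**2 + 11*k + 11)/(3*k**2 + 5*k + 3).
Gosper form: A/B · C(k+1)/C(k) with A=1, B=1, C=k**2 + 5*k/3 + 1.
f must satisfy (1)·f(k+1) − (1)·f(k) = k**2 + 5*k/3 + 1.
Bound: deg f ≤ 3.
A polynomial solution: f(k) = k*(k**2 + k + 1)/3.
R(k) = B(k−1)·f(k)/C(k) = k*(k**2 + k + 1)/(3*k**2 + 5*k + 3); s_k = R·t_k = 2*k*(k**2 + k + 1).
s_(k+1) − s_k = 6*k**2 + 10*k + 6 = t_k.
Sum = s_(7) − s_(2); s_(7) = 798, s_(2) = 28 ⇒ 770.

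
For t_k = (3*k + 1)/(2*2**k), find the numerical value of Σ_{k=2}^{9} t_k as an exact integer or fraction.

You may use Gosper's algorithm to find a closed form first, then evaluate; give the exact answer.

t_(k+1)/t_k = (3*k + 4)/(2*(3*k + 1)).
Take A(k)=1/2, B(k)=1, C(k)=k + 1/3.
f must satisfy (1/2)·f(k+1) − (1)·f(k) = k + 1/3.
d = 1 from the (0,0,1) case.
Solving with deg f ≤ 1: f(k) = -2*(3*k + 4)/3.
Certificate R = B(k−1)f/C = -2*(3*k + 4)/(3*k + 1) gives s_k = (-3*k - 4)/2**k.
Verify: (3*k + 1)/(2*2**k) matches t_k.
Σ_(k=2)^(9) t_k = s_(10) − s_(2) = -17/512 − (-5/2) = 1263/512.

Σ = 1263/512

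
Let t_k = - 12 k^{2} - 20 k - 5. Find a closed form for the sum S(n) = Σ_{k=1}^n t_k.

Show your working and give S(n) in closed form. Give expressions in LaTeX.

S(n) = n \left(- 4 n^{2} - 16 n - 17\right)

The ratio is (12*k**2 + 44*k + 37)/(12*k**2 + 20*k + 5).
Normal form (A,B,C) = (1, 1, k**2 + 5*k/3 + 5/12).
Key eq: (1)·f(k+1) = (1)·f(k) + (k**2 + 5*k/3 + 5/12).
Degrees (0,0,2) ⇒ d ≤ 3.
Solve for f: f(k) = k*(2*k - 1)*(2*k + 3)/12 (degree 3 ≤ 3).
Certificate R = B(k−1)f/C = k*(2*k - 1)*(2*k + 3)/(12*k**2 + 20*k + 5) gives s_k = k*(-4*k**2 - 4*k + 3).
Verify: -12*k**2 - 20*k - 5 matches t_k.
s_(n+1) = -4*n**3 - 16*n**2 - 17*n - 5 and s_(1) = -5, so S(n) = n*(-4*n**2 - 16*n - 17).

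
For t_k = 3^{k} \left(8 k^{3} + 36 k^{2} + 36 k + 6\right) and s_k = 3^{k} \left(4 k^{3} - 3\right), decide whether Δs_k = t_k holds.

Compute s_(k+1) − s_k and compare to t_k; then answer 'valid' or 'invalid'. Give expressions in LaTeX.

Valid: the claim telescopes to t_k.

s_(k+1) = 3**(k + 1)*(4*(k + 1)**3 - 3)
s_(k+1) − s_k = 3**k*(-4*k**3 + 12*(k + 1)**3 - 6)
(s_(k+1) − s_k) − t_k = 0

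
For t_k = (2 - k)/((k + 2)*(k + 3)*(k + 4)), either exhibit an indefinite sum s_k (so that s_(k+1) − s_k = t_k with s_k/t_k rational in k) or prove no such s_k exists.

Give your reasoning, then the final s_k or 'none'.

t_(k+1)/t_k = (k - 1)*(k + 2)/((k - 2)*(k + 5)).
So A=k + 2 and B=k + 5, with C=k - 2.
Need (k + 2)·f(k+1) − (k + 4)·f(k) = k - 2.
d = 2 from the (1,1,1) case.
Match coefficients ⇒ f(k) = -k.
R(k) = B(k−1)·f(k)/C(k) = -k*(k + 4)/(k - 2); s_k = R·t_k = k/((k + 2)*(k + 3)).
Verify: (2 - k)/(k**3 + 9*k**2 + 26*k + 24) matches t_k.

s_k = k/((k + 2)*(k + 3))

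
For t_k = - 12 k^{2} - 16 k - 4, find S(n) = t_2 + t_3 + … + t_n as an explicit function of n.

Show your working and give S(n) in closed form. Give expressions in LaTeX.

Compute t_(k+1)/t_k: get (3*k**2 + 10*k + 8)/(3*k**2 + 4*k + 1).
A = 1, B = 1, C = k**2 + 4*k/3 + 1/3.
Set up (1)·f(k+1) − (1)·f(k) − (k**2 + 4*k/3 + 1/3) = 0.
From deg A=0, deg B=0, deg C=2: d=3.
A polynomial solution: f(k) = k*(k + 1)*(2*k - 1)/6.
R(k) = B(k−1)·f(k)/C(k) = k*(2*k - 1)/(2*(3*k + 1)); s_k = R·t_k = 2*k*(-2*k**2 - k + 1).
s_(k+1) − s_k = -12*k**2 - 16*k - 4 = t_k.
Telescope: S(n) = s_(n+1) − s_(2) = -4*n**3 - 14*n**2 - 14*n - 4 − (-36) = -4*n**3 - 14*n**2 - 14*n + 32.

S(n) = - 4 n^{3} - 14 n^{2} - 14 n + 32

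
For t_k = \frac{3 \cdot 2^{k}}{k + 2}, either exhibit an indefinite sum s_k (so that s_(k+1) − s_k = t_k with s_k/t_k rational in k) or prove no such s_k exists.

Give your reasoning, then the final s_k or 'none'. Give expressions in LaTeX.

The ratio is 2*(k + 2)/(k + 3).
Factor: A=2*k + 4; B=k + 3; C=1.
Key eq: (2*k + 4)·f(k+1) = (k + 2)·f(k) + (1).
deg f ≤ -1 (via 1,1,0).
Negative degree bound (-1): no f exists, t_k not Gosper-summable.

no hypergeometric antidifference exists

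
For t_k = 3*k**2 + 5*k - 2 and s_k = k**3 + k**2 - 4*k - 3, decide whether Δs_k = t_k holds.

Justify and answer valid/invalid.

s_(k+1) = k**3 + 4*k**2 + k - 5
s_(k+1) − s_k = 3*k**2 + 5*k - 2
(s_(k+1) − s_k) − t_k = 0

Valid — Δs_k = t_k.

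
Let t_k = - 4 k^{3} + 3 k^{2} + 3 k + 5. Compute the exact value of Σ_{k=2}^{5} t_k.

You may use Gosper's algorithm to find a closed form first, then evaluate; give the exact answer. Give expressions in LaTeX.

Σ = -672

r(k) = (4*k**3 + 9*k**2 + 3*k - 7)/(4*k**3 - 3*k**2 - 3*k - 5) after simplifying.
Factor: A=1; B=1; C=k**3 - 3*k**2/4 - 3*k/4 - 5/4.
Solve (1)·f(k+1) − (1)·f(k) = k**3 - 3*k**2/4 - 3*k/4 - 5/4.
Degrees (0,0,3) ⇒ d ≤ 4.
Solving with deg f ≤ 4: f(k) = k*(k**3 - 3*k**2 + k - 4)/4.
Certificate R = B(k−1)f/C = k*(k**3 - 3*k**2 + k - 4)/(4*k**3 - 3*k**2 - 3*k - 5) gives s_k = k*(-k**3 + 3*k**2 - k + 4).
Verify: -4*k**3 + 3*k**2 + 3*k + 5 matches t_k.
Evaluate s at k=6 and k=2: -660 and 12; difference -672.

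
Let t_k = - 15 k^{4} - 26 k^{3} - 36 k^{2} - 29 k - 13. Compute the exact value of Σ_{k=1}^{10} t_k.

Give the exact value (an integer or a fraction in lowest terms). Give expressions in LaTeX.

Step 1: r(k) = (15*k**4 + 86*k**3 + 204*k**2 + 239*k + 119)/(15*k**4 + 26*k**3 + 36*k**2 + 29*k + 13).
Normal form (A,B,C) = (1, 1, k**4 + 26*k**3/15 + 12*k**2/5 + 29*k/15 + 13/15).
Key eq: (1)·f(k+1) = (1)·f(k) + (k**4 + 26*k**3/15 + 12*k**2/5 + 29*k/15 + 13/15).
From deg A=0, deg B=0, deg C=4: d=5.
Coefficient equations give f(k) = k*(3*k**4 - k**3 + 4*k**2 + 3*k + 4)/15.
Certificate R = B(k−1)f/C = k*(3*k**4 - k**3 + 4*k**2 + 3*k + 4)/(15*k**4 + 26*k**3 + 36*k**2 + 29*k + 13) gives s_k = k*(-3*k**4 + k**3 - 4*k**2 - 3*k - 4).
Δs = -15*k**4 - 26*k**3 - 36*k**2 - 29*k - 13, as required.
Σ_(k=1)^(10) t_k = s_(11) − s_(1) = -474243 − (-13) = -474230.

Σ = -474230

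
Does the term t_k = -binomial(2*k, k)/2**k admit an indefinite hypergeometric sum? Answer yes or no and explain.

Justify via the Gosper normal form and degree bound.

No; the degree bound rules out any f.

Compute t_(k+1)/t_k: get (2*k + 1)/(k + 1).
A = 2*k + 1, B = k + 1, C = 1.
Key eq: (2*k + 1)·f(k+1) = (k)·f(k) + (1).
Degrees (1,1,0) ⇒ d ≤ -1.
deg f ≤ -1 is impossible — no certificate.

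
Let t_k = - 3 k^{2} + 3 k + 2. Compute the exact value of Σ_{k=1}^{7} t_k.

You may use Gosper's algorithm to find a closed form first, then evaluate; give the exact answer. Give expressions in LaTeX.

Σ = -322

r(k) = (3*k**2 + 3*k - 2)/(3*k**2 - 3*k - 2) after simplifying.
Gosper form: A/B · C(k+1)/C(k) with A=1, B=1, C=k**2 - k - 2/3.
Solve (1)·f(k+1) − (1)·f(k) = k**2 - k - 2/3.
d = 3 from the (0,0,2) case.
Solve for f: f(k) = k**2*(k - 3)/3 (degree 3 ≤ 3).
Get s_k = R·t_k = k**2*(3 - k) with R(k) = B(k−1)f(k)/C(k) = k**2*(k - 3)/(3*k**2 - 3*k - 2).
Δs = -3*k**2 + 3*k + 2, as required.
Sum = s_(8) − s_(1); s_(8) = -320, s_(1) = 2 ⇒ -322.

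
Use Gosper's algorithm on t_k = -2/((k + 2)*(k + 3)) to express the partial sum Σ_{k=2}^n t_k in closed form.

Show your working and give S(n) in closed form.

S(n) = (1 - n)/(2*(n + 3))

t_(k+1)/t_k = (k + 2)/(k + 4).
A = k + 2, B = k + 4, C = 1.
Solve (k + 2)·f(k+1) − (k + 3)·f(k) = 1.
Bound: deg f ≤ 1.
Solve for f: f(k) = k/2 (degree 1 ≤ 1).
Certificate R = B(k−1)f/C = k*(k + 3)/2 gives s_k = -k/(k + 2).
Verify: -2/(k**2 + 5*k + 6) matches t_k.
Telescope: S(n) = s_(n+1) − s_(2) = (-n - 1)/(n + 3) − (-1/2) = (1 - n)/(2*(n + 3)).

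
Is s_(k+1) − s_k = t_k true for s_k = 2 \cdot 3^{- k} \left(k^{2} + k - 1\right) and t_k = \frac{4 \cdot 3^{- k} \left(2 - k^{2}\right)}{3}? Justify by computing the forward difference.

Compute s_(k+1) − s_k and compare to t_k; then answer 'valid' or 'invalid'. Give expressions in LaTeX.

Valid — Δs_k = t_k.

s_(k+1) = 2*3**(-k - 1)*(k + (k + 1)**2)
s_(k+1) − s_k = 4*(2 - k**2)/(3*3**k)
(s_(k+1) − s_k) − t_k = 0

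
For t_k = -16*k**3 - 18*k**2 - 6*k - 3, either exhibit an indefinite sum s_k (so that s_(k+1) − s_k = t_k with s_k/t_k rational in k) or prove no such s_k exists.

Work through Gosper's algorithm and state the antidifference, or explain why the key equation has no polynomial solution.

t_(k+1)/t_k = (16*k**3 + 66*k**2 + 90*k + 43)/(16*k**3 + 18*k**2 + 6*k + 3).
A = 1, B = 1, C = k**3 + 9*k**2/8 + 3*k/8 + 3/16.
f must satisfy (1)·f(k+1) − (1)·f(k) = k**3 + 9*k**2/8 + 3*k/8 + 3/16.
Degrees (0,0,3) ⇒ d ≤ 4.
Solve for f: f(k) = k*(4*k**3 - 2*k**2 - 2*k + 3)/16 (degree 4 ≤ 4).
Then R = B(k−1)f/C = k*(4*k**3 - 2*k**2 - 2*k + 3)/(16*k**3 + 18*k**2 + 6*k + 3), so s_k = R(k)·t_k = k*(-4*k**3 + 2*k**2 + 2*k - 3).
Δs = -16*k**3 - 18*k**2 - 6*k - 3, as required.

s_k = k*(-4*k**3 + 2*k**2 + 2*k - 3)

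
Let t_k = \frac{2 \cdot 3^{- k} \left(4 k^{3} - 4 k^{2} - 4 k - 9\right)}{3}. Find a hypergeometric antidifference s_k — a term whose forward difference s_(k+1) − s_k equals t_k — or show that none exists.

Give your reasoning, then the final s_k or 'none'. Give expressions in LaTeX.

s_k = 2 \cdot 3^{- k} \left(- 2 k^{3} - k^{2} - 2 k + 2\right)

The ratio is (4*k**3 + 8*k**2 - 13)/(3*(4*k**3 - 4*k**2 - 4*k - 9)).
Normal form (A,B,C) = (1/3, 1, k**3 - k**2 - k - 9/4).
Need (1/3)·f(k+1) − (1)·f(k) = k**3 - k**2 - k - 9/4.
Degrees (0,0,3) ⇒ d ≤ 3.
Solve for f: f(k) = -3*(2*k**3 + k**2 + 2*k - 2)/4 (degree 3 ≤ 3).
Certificate R = B(k−1)f/C = -3*(2*k**3 + k**2 + 2*k - 2)/(4*k**3 - 4*k**2 - 4*k - 9) gives s_k = 2*(-2*k**3 - k**2 - 2*k + 2)/3**k.
Check: Δs_k = 2*(4*k**3 - 4*k**2 - 4*k - 9)/(3*3**k). ✓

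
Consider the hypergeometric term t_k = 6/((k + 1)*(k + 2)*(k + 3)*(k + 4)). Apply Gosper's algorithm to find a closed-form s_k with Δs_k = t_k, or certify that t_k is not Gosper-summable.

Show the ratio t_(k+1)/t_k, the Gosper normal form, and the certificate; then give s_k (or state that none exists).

s_k = k*(k**2 + 6*k + 11)/(3*(k + 1)*(k + 2)*(k + 3))

r(k) = (k + 1)/(k + 5) after simplifying.
Take A(k)=k + 1, B(k)=k + 5, C(k)=1.
Need (k + 1)·f(k+1) − (k + 4)·f(k) = 1.
d = 3 from the (1,1,0) case.
Coefficient equations give f(k) = k*(k**2 + 6*k + 11)/18.
So s_k = (B(k−1)f/C)·t_k = (k*(k + 4)*(k**2 + 6*k + 11)/18)·t_k = k*(k**2 + 6*k + 11)/(3*(k + 1)*(k + 2)*(k + 3)).
Verify: 6/(k**4 + 10*k**3 + 35*k**2 + 50*k + 24) matches t_k.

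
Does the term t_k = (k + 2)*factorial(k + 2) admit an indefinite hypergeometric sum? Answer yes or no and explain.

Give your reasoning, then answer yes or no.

r(k) = (k + 3)**2/(k + 2) after simplifying.
A = k + 3, B = 1, C = k + 2.
Need (k + 3)·f(k+1) − (1)·f(k) = k + 2.
Bound: deg f ≤ 0.
Match coefficients ⇒ f(k) = 1.
Then R = B(k−1)f/C = 1/(k + 2), so s_k = R(k)·t_k = factorial(k + 2).
Δs = (k + 2)*factorial(k + 2), as required.

Yes. s_k = factorial(k + 2).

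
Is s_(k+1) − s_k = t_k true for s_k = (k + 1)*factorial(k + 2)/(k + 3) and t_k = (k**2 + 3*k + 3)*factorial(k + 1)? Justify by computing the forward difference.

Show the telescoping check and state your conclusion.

Invalid: residual -(k**3 + 6*k**2 + 11*k + 8)*factorial(k + 1)/((k + 3)*(k + 4)) ≠ 0.

s_(k+1) = (k + 2)*factorial(k + 3)/(k + 4)
s_(k+1) − s_k = (k**3 + 7*k**2 + 16*k + 14)*factorial(k + 2)/((k + 3)*(k + 4))
(s_(k+1) − s_k) − t_k = -(k**3 + 6*k**2 + 11*k + 8)*factorial(k + 1)/((k + 3)*(k + 4))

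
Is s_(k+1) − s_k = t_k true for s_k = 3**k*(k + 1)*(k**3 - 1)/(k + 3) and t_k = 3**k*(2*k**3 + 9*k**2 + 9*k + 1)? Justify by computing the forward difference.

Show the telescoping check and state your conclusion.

s_(k+1) = 3**(k + 1)*(k + 2)*((k + 1)**3 - 1)/(k + 4)
s_(k+1) − s_k = 3**k*(-(k + 1)*(k + 4)*(k**3 - 1) + 3*(k + 2)*(k + 3)*((k + 1)**3 - 1))/((k + 3)*(k + 4))
(s_(k+1) − s_k) − t_k = 4*3**k*(-k**4 - 7*k**3 - 18*k**2 - 14*k - 2)/(k**2 + 7*k + 12)

Invalid: residual 4*3**k*(-k**4 - 7*k**3 - 18*k**2 - 14*k - 2)/(k**2 + 7*k + 12) ≠ 0.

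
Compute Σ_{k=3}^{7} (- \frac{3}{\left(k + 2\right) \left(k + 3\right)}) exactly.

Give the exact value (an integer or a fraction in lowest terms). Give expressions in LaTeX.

Σ = -3/10

The ratio is (k + 2)/(k + 4).
Normal form (A,B,C) = (k + 2, k + 4, 1).
Solve (k + 2)·f(k+1) − (k + 3)·f(k) = 1.
Bound: deg f ≤ 1.
Solving with deg f ≤ 1: f(k) = k/2.
Then R = B(k−1)f/C = k*(k + 3)/2, so s_k = R(k)·t_k = -3*k/(2*k + 4).
Check: Δs_k = -3/(k**2 + 5*k + 6). ✓
Sum = s_(8) − s_(3); s_(8) = -6/5, s_(3) = -9/10 ⇒ -3/10.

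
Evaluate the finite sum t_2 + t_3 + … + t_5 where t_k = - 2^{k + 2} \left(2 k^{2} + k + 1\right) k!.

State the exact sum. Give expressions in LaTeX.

Σ = -921568

Compute t_(k+1)/t_k: get 2*(k + 1)*(k + 2*(k + 1)**2 + 2)/(2*k**2 + k + 1).
Factor: A=2*k + 2; B=1; C=k**2 + k/2 + 1/2.
f must satisfy (2*k + 2)·f(k+1) − (1)·f(k) = k**2 + k/2 + 1/2.
Bound: deg f ≤ 1.
Solve for f: f(k) = (k - 1)/2 (degree 1 ≤ 1).
Then R = B(k−1)f/C = (k - 1)/(2*k**2 + k + 1), so s_k = R(k)·t_k = -2**(k + 2)*(k - 1)*factorial(k).
Check: Δs_k = -2**(k + 2)*(2*k**2 + k + 1)*factorial(k). ✓
Sum = s_(6) − s_(2); s_(6) = -921600, s_(2) = -32 ⇒ -921568.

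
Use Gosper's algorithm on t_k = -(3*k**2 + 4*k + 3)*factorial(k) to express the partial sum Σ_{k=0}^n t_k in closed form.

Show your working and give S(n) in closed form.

r(k) = (k + 1)*(4*k + 3*(k + 1)**2 + 7)/(3*k**2 + 4*k + 3) after simplifying.
Take A(k)=k + 1, B(k)=1, C(k)=k**2 + 4*k/3 + 1.
Solve (k + 1)·f(k+1) − (1)·f(k) = k**2 + 4*k/3 + 1.
d = 1 from the (1,0,2) case.
Coefficient equations give f(k) = (3*k + 1)/3.
So s_k = (B(k−1)f/C)·t_k = ((3*k + 1)/(3*k**2 + 4*k + 3))·t_k = -(3*k + 1)*factorial(k).
Check: Δs_k = -(3*k**2 + 4*k + 3)*factorial(k). ✓
Σ_(k=0)^n t_k = s_(n+1) − s_(0) = (-(3*n + 4)*factorial(n + 1)) − (-1), i.e. -3*n**2*factorial(n) - 7*n*factorial(n) - 4*factorial(n) + 1.

S(n) = -3*n**2*factorial(n) - 7*n*factorial(n) - 4*factorial(n) + 1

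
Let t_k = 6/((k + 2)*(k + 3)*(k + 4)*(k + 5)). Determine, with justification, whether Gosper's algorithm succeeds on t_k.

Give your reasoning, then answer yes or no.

Step 1: r(k) = (k + 2)/(k + 6).
A = k + 2, B = k + 6, C = 1.
f must satisfy (k + 2)·f(k+1) − (k + 5)·f(k) = 1.
Degrees (1,1,0) ⇒ d ≤ 3.
A polynomial solution: f(k) = k*(k**2 + 9*k + 26)/72.
Then R = B(k−1)f/C = k*(k + 5)*(k**2 + 9*k + 26)/72, so s_k = R(k)·t_k = k*(k**2 + 9*k + 26)/(12*(k + 2)*(k + 3)*(k + 4)).
Check: Δs_k = 6/(k**4 + 14*k**3 + 71*k**2 + 154*k + 120). ✓

Yes. s_k = k*(k**2 + 9*k + 26)/(12*(k + 2)*(k + 3)*(k + 4)).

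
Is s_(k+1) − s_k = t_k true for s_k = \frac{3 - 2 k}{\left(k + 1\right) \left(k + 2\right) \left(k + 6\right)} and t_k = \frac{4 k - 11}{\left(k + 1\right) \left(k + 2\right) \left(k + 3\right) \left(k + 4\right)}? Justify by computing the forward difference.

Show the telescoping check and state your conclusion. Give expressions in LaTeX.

Invalid: residual \frac{18 \left(- k^{2} - 3 k + 13\right)}{k^{6} + 23 k^{5} + 207 k^{4} + 925 k^{3} + 2144 k^{2} + 2412 k + 1008} ≠ 0.

s_(k+1) = (1 - 2*k)/((k + 2)*(k + 3)*(k + 7))
s_(k+1) − s_k = (4*k**2 + 7*k - 57)/(k**5 + 19*k**4 + 131*k**3 + 401*k**2 + 540*k + 252)
(s_(k+1) − s_k) − t_k = 18*(-k**2 - 3*k + 13)/(k**6 + 23*k**5 + 207*k**4 + 925*k**3 + 2144*k**2 + 2412*k + 1008)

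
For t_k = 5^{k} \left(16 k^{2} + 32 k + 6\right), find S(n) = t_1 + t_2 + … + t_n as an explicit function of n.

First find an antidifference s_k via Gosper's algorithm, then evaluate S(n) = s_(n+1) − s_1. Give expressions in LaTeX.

The ratio is 5*(8*k**2 + 32*k + 27)/(8*k**2 + 16*k + 3).
A = 5, B = 1, C = k**2 + 2*k + 3/8.
Set up (5)·f(k+1) − (1)·f(k) − (k**2 + 2*k + 3/8) = 0.
From deg A=0, deg B=0, deg C=2: d=2.
A polynomial solution: f(k) = (4*k**2 - 2*k - 1)/16.
Then R = B(k−1)f/C = (4*k**2 - 2*k - 1)/(2*(8*k**2 + 16*k + 3)), so s_k = R(k)·t_k = 5**k*(4*k**2 - 2*k - 1).
Δs = 5**k*(16*k**2 + 32*k + 6), as required.
Evaluate: s_(n+1) = 5**(n + 1)*(4*n**2 + 6*n + 1); subtract s_(1) = 5 ⇒ S(n) = 20*5**n*n**2 + 30*5**n*n + 5*5**n - 5.

S(n) = 20 \cdot 5^{n} n^{2} + 30 \cdot 5^{n} n + 5 \cdot 5^{n} - 5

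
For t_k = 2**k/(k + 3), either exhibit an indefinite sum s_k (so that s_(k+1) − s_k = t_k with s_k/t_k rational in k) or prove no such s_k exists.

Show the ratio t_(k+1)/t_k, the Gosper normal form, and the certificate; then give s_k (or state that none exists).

r(k) = 2*(k + 3)/(k + 4) after simplifying.
Normal form (A,B,C) = (2*k + 6, k + 4, 1).
Need (2*k + 6)·f(k+1) − (k + 3)·f(k) = 1.
From deg A=1, deg B=1, deg C=0: d=-1.
Negative degree bound (-1): no f exists, t_k not Gosper-summable.

no hypergeometric antidifference exists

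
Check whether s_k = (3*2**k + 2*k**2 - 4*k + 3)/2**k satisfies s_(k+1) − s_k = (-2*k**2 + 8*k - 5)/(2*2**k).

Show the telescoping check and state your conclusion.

valid; difference matches t_k

s_(k+1) = 3 + k**2/2**k + 1/(2*2**k)
s_(k+1) − s_k = (-2*k**2 + 8*k - 5)/(2*2**k)
(s_(k+1) − s_k) − t_k = 0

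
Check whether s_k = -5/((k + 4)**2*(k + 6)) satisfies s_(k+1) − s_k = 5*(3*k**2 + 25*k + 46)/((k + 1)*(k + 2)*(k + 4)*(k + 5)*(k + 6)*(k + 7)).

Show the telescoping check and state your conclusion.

s_(k+1) = -5/((k + 5)**2*(k + 7))
s_(k+1) − s_k = -5/((k + 5)**2*(k + 7)) + 5/((k + 4)**2*(k + 6))
(s_(k+1) − s_k) − t_k = 15*(-4*k**3 - 51*k**2 - 205*k - 254)/(k**8 + 34*k**7 + 492*k**6 + 3942*k**5 + 19023*k**4 + 56184*k**3 + 98084*k**2 + 91040*k + 33600)

Invalid: residual 15*(-4*k**3 - 51*k**2 - 205*k - 254)/(k**8 + 34*k**7 + 492*k**6 + 3942*k**5 + 19023*k**4 + 56184*k**3 + 98084*k**2 + 91040*k + 33600) ≠ 0.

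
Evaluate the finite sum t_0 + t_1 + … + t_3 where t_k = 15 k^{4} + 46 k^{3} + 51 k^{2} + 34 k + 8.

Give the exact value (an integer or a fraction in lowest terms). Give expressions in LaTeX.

Σ = 4076

t_(k+1)/t_k = (15*k**4 + 106*k**3 + 279*k**2 + 334*k + 154)/(15*k**4 + 46*k**3 + 51*k**2 + 34*k + 8).
Factor: A=1; B=1; C=k**4 + 46*k**3/15 + 17*k**2/5 + 34*k/15 + 8/15.
Key eq: (1)·f(k+1) = (1)·f(k) + (k**4 + 46*k**3/15 + 17*k**2/5 + 34*k/15 + 8/15).
d = 5 from the (0,0,4) case.
Coefficient equations give f(k) = k*(3*k**4 + 4*k**3 - k**2 + 3*k - 1)/15.
R(k) = B(k−1)·f(k)/C(k) = k*(3*k**4 + 4*k**3 - k**2 + 3*k - 1)/((5*k + 2)*(3*k**3 + 8*k**2 + 7*k + 4)); s_k = R·t_k = k*(3*k**4 + 4*k**3 - k**2 + 3*k - 1).
Verify: 15*k**4 + 46*k**3 + 51*k**2 + 34*k + 8 matches t_k.
Telescoping: Σ = s_(4) − s_(0) = 4076 − (0) = 4076.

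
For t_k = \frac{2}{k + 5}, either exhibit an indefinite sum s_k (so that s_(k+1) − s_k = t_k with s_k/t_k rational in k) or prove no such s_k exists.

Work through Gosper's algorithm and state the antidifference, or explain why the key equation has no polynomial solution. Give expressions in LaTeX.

no hypergeometric antidifference exists

The ratio is (k + 5)/(k + 6).
Normal form (A,B,C) = (k + 5, k + 6, 1).
Need (k + 5)·f(k+1) − (k + 5)·f(k) = 1.
deg f ≤ 0 (via 1,1,0).
Generic f = c0 gives residual -1; -1 = 0 cannot hold, so t_k is not Gosper-summable.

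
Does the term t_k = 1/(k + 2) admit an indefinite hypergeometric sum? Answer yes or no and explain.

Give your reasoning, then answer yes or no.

r(k) = (k + 2)/(k + 3) after simplifying.
Factor: A=k + 2; B=k + 3; C=1.
Solve (k + 2)·f(k+1) − (k + 2)·f(k) = 1.
From deg A=1, deg B=1, deg C=0: d=0.
Write f(k) = c0. Then LHS − RHS = -1, requiring -1 = 0: contradictory. No certificate.

No; the coefficient equations for f are inconsistent.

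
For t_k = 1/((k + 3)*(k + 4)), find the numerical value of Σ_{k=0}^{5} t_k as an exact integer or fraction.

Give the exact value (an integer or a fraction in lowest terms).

Σ = 2/9

Compute t_(k+1)/t_k: get (k + 3)/(k + 5).
A = k + 3, B = k + 5, C = 1.
Need (k + 3)·f(k+1) − (k + 4)·f(k) = 1.
d = 1 from the (1,1,0) case.
Coefficient equations give f(k) = k/3.
So s_k = (B(k−1)f/C)·t_k = (k*(k + 4)/3)·t_k = k/(3*(k + 3)).
Check: Δs_k = 1/(k**2 + 7*k + 12). ✓
Telescoping: Σ = s_(6) − s_(0) = 2/9 − (0) = 2/9.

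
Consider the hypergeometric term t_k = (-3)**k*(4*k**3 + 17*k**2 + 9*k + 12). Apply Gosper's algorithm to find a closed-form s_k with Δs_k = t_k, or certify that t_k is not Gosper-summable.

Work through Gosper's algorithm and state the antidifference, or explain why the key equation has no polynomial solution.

r(k) = 3*(-4*k**3 - 29*k**2 - 55*k - 42)/(4*k**3 + 17*k**2 + 9*k + 12) after simplifying.
Gosper form: A/B · C(k+1)/C(k) with A=-3, B=1, C=k**3 + 17*k**2/4 + 9*k/4 + 3.
Solve (-3)·f(k+1) − (1)·f(k) = k**3 + 17*k**2/4 + 9*k/4 + 3.
From deg A=0, deg B=0, deg C=3: d=3.
Match coefficients ⇒ f(k) = -(k**3 + 2*k**2 - 3*k + 3)/4.
So s_k = (B(k−1)f/C)·t_k = (-(k**3 + 2*k**2 - 3*k + 3)/(4*k**3 + 17*k**2 + 9*k + 12))·t_k = (-3)**k*(-k**3 - 2*k**2 + 3*k - 3).
Verify: (-3)**k*(4*k**3 + 17*k**2 + 9*k + 12) matches t_k.

s_k = (-3)**k*(-k**3 - 2*k**2 + 3*k - 3)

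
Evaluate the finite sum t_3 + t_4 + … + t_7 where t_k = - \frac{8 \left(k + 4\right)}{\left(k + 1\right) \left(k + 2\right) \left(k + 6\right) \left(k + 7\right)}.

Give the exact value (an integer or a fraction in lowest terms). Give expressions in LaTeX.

Σ = -5/63

Compute t_(k+1)/t_k: get (k + 1)*(k + 5)*(k + 6)/((k + 3)*(k + 4)*(k + 8)).
A = k + 1, B = k + 8, C = k**4 + 16*k**3 + 95*k**2 + 248*k + 240.
Need (k + 1)·f(k+1) − (k + 7)·f(k) = k**4 + 16*k**3 + 95*k**2 + 248*k + 240.
Degrees (1,1,4) ⇒ d ≤ 6.
Solving with deg f ≤ 6: f(k) = k*(k + 2)*(k + 3)*(k + 4)*(k + 5)*(k + 7)/12.
Certificate R = B(k−1)f/C = k*(k + 2)*(k + 7)**2/(12*(k + 4)) gives s_k = 2*k*(-k - 7)/(3*(k**2 + 7*k + 6)).
Verify: 8*(-k - 4)/(k**4 + 16*k**3 + 83*k**2 + 152*k + 84) matches t_k.
Sum = s_(8) − s_(3); s_(8) = -40/63, s_(3) = -5/9 ⇒ -5/63.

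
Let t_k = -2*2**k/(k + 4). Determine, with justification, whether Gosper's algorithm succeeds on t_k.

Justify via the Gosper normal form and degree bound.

No — key equation has no polynomial f.

Compute t_(k+1)/t_k: get 2*(k + 4)/(k + 5).
Take A(k)=2*k + 8, B(k)=k + 5, C(k)=1.
Need (2*k + 8)·f(k+1) − (k + 4)·f(k) = 1.
Degrees (1,1,0) ⇒ d ≤ -1.
deg f ≤ -1 is impossible — no certificate.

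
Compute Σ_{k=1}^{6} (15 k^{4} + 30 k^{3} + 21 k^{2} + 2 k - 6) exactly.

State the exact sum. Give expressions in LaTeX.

Σ = 49272

The ratio is (15*k**4 + 90*k**3 + 201*k**2 + 194*k + 62)/(15*k**4 + 30*k**3 + 21*k**2 + 2*k - 6).
Gosper form: A/B · C(k+1)/C(k) with A=1, B=1, C=k**4 + 2*k**3 + 7*k**2/5 + 2*k/15 - 2/5.
Set up (1)·f(k+1) − (1)·f(k) − (k**4 + 2*k**3 + 7*k**2/5 + 2*k/15 - 2/5) = 0.
deg f ≤ 5 (via 0,0,4).
A polynomial solution: f(k) = k*(3*k**4 - 3*k**2 - 2*k - 4)/15.
Then R = B(k−1)f/C = k*(3*k**4 - 3*k**2 - 2*k - 4)/(15*k**4 + 30*k**3 + 21*k**2 + 2*k - 6), so s_k = R(k)·t_k = k*(3*k**4 - 3*k**2 - 2*k - 4).
Check: Δs_k = 15*k**4 + 30*k**3 + 21*k**2 + 2*k - 6. ✓
Evaluate s at k=7 and k=1: 49266 and -6; difference 49272.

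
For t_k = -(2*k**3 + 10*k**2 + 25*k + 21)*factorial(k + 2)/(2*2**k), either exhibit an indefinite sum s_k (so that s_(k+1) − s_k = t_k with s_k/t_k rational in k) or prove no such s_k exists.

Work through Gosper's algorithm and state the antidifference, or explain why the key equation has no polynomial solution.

s_k = -(2*k**2 + 4*k + 3)*factorial(k + 2)/2**k

The ratio is (2*k**4 + 22*k**3 + 99*k**2 + 211*k + 174)/(2*(2*k**3 + 10*k**2 + 25*k + 21)).
Take A(k)=k/2 + 3/2, B(k)=1, C(k)=k**3 + 5*k**2 + 25*k/2 + 21/2.
Need (k/2 + 3/2)·f(k+1) − (1)·f(k) = k**3 + 5*k**2 + 25*k/2 + 21/2.
d = 2 from the (1,0,3) case.
A polynomial solution: f(k) = 2*k**2 + 4*k + 3.
Get s_k = R·t_k = -(2*k**2 + 4*k + 3)*factorial(k + 2)/2**k with R(k) = B(k−1)f(k)/C(k) = 2*(2*k**2 + 4*k + 3)/(2*k**3 + 10*k**2 + 25*k + 21).
Check: Δs_k = -(2*k**3 + 10*k**2 + 25*k + 21)*factorial(k + 2)/(2*2**k). ✓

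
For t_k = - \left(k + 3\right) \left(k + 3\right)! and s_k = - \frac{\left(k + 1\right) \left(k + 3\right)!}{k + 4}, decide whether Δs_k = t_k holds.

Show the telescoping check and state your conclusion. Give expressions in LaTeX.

s_(k+1) = -(k + 2)*factorial(k + 4)/(k + 5)
s_(k+1) − s_k = -(k**3 + 9*k**2 + 26*k + 27)*factorial(k + 3)/((k + 4)*(k + 5))
(s_(k+1) − s_k) − t_k = 3*(k**2 + 7*k + 11)*factorial(k + 3)/((k + 4)*(k + 5))

Invalid: residual \frac{3 \left(k^{2} + 7 k + 11\right) \left(k + 3\right)!}{\left(k + 4\right) \left(k + 5\right)} ≠ 0.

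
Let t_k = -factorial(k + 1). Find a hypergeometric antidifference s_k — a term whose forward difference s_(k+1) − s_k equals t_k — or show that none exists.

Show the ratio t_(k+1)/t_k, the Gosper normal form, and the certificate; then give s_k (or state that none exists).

Step 1: r(k) = k + 2.
Factor: A=k + 2; B=1; C=1.
f must satisfy (k + 2)·f(k+1) − (1)·f(k) = 1.
deg f ≤ -1 (via 1,0,0).
Negative degree bound (-1): no f exists, t_k not Gosper-summable.

none (Gosper's algorithm certifies no s_k)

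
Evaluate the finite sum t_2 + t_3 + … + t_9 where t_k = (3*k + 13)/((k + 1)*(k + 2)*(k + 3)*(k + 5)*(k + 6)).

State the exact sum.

Σ = 79/6930

r(k) = (k + 1)*(k + 5)*(3*k + 16)/((k + 4)*(k + 7)*(3*k + 13)) after simplifying.
So A=k + 1 and B=k + 7, with C=k**2 + 25*k/3 + 52/3.
Solve (k + 1)·f(k+1) − (k + 6)·f(k) = k**2 + 25*k/3 + 52/3.
d = 5 from the (1,1,2) case.
Match coefficients ⇒ f(k) = k*(k + 3)*(k + 4)*(k**2 + 8*k + 17)/30.
Certificate R = B(k−1)f/C = k*(k + 3)*(k + 6)*(k**2 + 8*k + 17)/(10*(3*k + 13)) gives s_k = k*(k**2 + 8*k + 17)/(10*(k**3 + 8*k**2 + 17*k + 10)).
Check: Δs_k = (3*k + 13)/(k**5 + 17*k**4 + 107*k**3 + 307*k**2 + 396*k + 180). ✓
Evaluate s at k=10 and k=2: 197/1980 and 37/420; difference 79/6930.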